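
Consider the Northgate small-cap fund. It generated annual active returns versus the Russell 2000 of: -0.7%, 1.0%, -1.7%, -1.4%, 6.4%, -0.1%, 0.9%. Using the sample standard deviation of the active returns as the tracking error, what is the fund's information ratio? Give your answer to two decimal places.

μ = (-0.7 + 1 − 1.7 − 1.4 + 6.4 − 0.1 + 0.9) / 7 = 4.40 / 7 = 0.6286%
Σ(r − μ)² = (-0.7 − 0.6286)² + (1 − 0.6286)² + … = 45.3543
σ = √[45.3543 / 6] = 2.7494%
IR = μ / tracking error = 0.6286 / 2.7494 = 0.2286

0.23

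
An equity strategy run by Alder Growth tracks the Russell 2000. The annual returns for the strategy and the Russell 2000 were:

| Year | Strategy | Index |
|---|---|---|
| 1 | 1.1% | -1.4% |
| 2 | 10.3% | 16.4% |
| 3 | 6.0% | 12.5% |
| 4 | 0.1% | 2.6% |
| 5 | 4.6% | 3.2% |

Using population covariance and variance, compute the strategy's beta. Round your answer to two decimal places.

r̄p = 4.4200%,  r̄m = 6.6600%
Cov = Σ(rp − r̄p)(rm − r̄m) / 5 = 22.0348
Var(rm) = Σ(rm − r̄m)² / 5 = 44.4784
β = Cov / Var = 22.0348 / 44.4784 = 0.4954

0.50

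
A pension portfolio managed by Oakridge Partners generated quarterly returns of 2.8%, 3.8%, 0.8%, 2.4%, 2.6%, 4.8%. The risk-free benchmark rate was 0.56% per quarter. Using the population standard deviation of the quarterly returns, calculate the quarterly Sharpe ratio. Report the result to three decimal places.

μ = (2.8 + 3.8 + 0.8 + 2.4 + 2.6 + 4.8) / 6 = 2.8667%
Population std dev = √[9.1733 / 6] = 1.2365%
Sharpe = (μ − rf) / σ = (2.8667 − 0.56) / 1.2365 = 2.3067 / 1.2365 = 1.8655

1.866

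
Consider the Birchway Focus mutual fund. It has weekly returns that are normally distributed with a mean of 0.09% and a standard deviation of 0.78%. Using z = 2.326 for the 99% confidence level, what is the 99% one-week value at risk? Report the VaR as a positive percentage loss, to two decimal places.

1.72

VaR (as % loss) = −(μ − z·σ) = −(0.09% − 2.326 × 0.78%) = −(-1.72428%) = 1.72428%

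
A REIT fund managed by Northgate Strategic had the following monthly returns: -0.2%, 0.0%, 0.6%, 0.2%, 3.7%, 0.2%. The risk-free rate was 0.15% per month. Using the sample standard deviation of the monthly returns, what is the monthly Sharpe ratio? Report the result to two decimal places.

0.41

r̄ = (-0.2 + 0 + 0.6 + 0.2 + 3.7 + 0.2) / 6 = 4.50 / 6 = 0.7500%
Sample std dev = √[10.7950 / 5] = 1.4694%
Sharpe = (r̄ − rf) / σ = (0.7500 − 0.15) / 1.4694 = 0.6000 / 1.4694 = 0.4083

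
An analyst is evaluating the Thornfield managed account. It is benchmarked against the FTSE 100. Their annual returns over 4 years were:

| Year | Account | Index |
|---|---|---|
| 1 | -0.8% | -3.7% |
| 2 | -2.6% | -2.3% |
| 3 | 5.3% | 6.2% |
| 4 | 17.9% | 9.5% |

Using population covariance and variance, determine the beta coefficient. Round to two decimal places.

1.32

r̄p = 4.9500%,  r̄m = 2.4250%
Cov = Σ(rp − r̄p)(rm − r̄m) / 4 = 40.9588
Var(rm) = Σ(rm − r̄m)² / 4 = 31.0369
β = Cov / Var = 40.9588 / 31.0369 = 1.3197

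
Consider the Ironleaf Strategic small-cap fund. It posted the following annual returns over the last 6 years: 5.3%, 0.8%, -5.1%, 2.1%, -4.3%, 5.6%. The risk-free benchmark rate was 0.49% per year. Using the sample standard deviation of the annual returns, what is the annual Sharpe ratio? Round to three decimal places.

0.053

r̄ = (5.3 + 0.8 − 5.1 + 2.1 − 4.3 + 5.6) / 6 = 4.40 / 6 = 0.7333%
Σ(r − r̄)² = 105.7733; sample σ = √(105.7733/5) = 4.5994%
Sharpe = (r̄ − rf) / σ = (0.7333 − 0.49) / 4.5994 = 0.2433 / 4.5994 = 0.0529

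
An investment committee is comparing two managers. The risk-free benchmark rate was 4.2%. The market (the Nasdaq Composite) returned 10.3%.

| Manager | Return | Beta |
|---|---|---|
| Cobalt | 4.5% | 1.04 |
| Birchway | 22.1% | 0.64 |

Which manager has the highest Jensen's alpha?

Birchway

Cobalt: α = 4.5% − [4.2% + 1.04 × (10.3% − 4.2%)] = -6.044
Birchway: α = 22.1% − [4.2% + 0.64 × (10.3% − 4.2%)] = 13.996
Highest: Birchway (13.996).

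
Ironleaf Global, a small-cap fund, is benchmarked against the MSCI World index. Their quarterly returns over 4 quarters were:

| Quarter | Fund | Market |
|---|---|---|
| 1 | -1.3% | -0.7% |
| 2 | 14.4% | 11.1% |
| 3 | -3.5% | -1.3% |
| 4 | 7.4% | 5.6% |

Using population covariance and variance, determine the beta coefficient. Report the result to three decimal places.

r̄p = 4.2500%,  r̄m = 3.6750%
Cov = Σ(rp − r̄p)(rm − r̄m) / 4 = 36.0663
Var(rm) = Σ(rm − r̄m)² / 4 = 25.6819
β = Cov / Var = 36.0663 / 25.6819 = 1.4043

1.404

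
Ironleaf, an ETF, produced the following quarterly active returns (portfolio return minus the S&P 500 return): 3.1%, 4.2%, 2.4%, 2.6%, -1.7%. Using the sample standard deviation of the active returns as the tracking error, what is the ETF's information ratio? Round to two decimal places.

r̄ = (3.1 + 4.2 + 2.4 + 2.6 − 1.7) / 5 = 2.1200%
Σ(r − r̄)² = (3.1 − 2.1200)² + (4.2 − 2.1200)² + … = 20.1880
σ = √[20.1880 / 4] = 2.2466%
IR = r̄ / tracking error = 2.1200 / 2.2466 = 0.9436

0.94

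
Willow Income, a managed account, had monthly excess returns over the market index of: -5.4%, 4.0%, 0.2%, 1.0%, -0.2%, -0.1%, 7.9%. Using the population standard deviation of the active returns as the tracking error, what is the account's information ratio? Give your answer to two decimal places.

0.28

r̄ = (-5.4 + 4 + 0.2 + 1 − 0.2 − 0.1 + 7.9) / 7 = 7.40 / 7 = 1.0571%
Σ(r − r̄)² = (-5.4 − 1.0571)² + (4 − 1.0571)² + (0.2 − 1.0571)² + … = 100.8371
σ = √[100.8371 / 7] = 3.7954%
IR = r̄ / tracking error = 1.0571 / 3.7954 = 0.2785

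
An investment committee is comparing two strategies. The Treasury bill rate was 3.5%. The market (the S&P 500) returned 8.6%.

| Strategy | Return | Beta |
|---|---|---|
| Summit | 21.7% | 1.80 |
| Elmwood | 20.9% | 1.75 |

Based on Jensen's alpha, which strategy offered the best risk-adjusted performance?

Summit

Summit: α = 21.7% − [3.5% + 1.80 × (8.6% − 3.5%)] = 9.020
Elmwood: α = 20.9% − [3.5% + 1.75 × (8.6% − 3.5%)] = 8.475
Highest: Summit (9.020).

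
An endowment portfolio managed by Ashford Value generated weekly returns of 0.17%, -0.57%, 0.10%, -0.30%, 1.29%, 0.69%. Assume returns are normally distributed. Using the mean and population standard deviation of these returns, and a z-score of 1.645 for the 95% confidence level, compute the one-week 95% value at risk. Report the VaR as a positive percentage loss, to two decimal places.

0.78

r̄ = (0.17 − 0.57 + 0.1 − 0.3 + 1.29 + 0.69) / 6 = 0.2300%
Population std dev = √[2.2766 / 6] = 0.6160%
VaR = −(r̄ − z·σ) = −(0.2300 − 1.645 × 0.6160) = −(-0.7833) = 0.7833%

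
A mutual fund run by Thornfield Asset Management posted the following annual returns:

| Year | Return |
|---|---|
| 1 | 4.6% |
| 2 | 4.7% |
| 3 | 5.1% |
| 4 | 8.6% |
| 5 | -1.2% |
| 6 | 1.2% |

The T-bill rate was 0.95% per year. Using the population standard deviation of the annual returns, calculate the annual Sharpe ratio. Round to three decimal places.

0.928

r̄ = (4.6 + 4.7 + 5.1 + 8.6 − 1.2 + 1.2) / 6 = 3.8333%
Σ(r − r̄)² = 57.9333; population σ = √(57.9333/6) = 3.1073%
Sharpe = (r̄ − rf) / σ = (3.8333 − 0.95) / 3.1073 = 2.8833 / 3.1073 = 0.9279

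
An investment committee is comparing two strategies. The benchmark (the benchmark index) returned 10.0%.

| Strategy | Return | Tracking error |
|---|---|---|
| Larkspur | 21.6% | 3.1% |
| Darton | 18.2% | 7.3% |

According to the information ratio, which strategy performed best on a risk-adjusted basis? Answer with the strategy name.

Larkspur: IR = (21.6% − 10.0%) / 3.1% = 3.742
Darton: IR = (18.2% − 10.0%) / 7.3% = 1.123
Highest: Larkspur (3.742).

Larkspur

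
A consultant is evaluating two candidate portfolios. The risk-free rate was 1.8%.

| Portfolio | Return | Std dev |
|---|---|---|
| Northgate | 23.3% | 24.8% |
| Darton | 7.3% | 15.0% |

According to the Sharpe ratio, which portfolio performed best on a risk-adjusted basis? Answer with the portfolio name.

Northgate

Northgate: Sharpe ratio = (23.3% − 1.8%) / 24.8% = 0.867
Darton: Sharpe ratio = (7.3% − 1.8%) / 15.0% = 0.367
Highest: Northgate (0.867).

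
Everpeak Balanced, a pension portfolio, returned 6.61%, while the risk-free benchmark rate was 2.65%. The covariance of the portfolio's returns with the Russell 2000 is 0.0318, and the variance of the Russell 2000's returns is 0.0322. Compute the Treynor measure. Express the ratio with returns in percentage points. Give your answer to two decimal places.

β = Cov / Var = 0.0318 / 0.0322 = 0.9876
Treynor = (Rp − Rf) / β = (6.61% − 2.65%) / 0.9876 = 3.96 / 0.9876 = 4.0097

4.01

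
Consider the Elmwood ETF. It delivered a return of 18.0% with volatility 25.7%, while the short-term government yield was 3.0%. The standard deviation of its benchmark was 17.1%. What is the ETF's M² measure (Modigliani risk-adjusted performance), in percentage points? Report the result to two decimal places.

12.98

Sharpe = (Rp − Rf) / σp = (18.0% − 3.0%) / 25.7% = 0.5837
M² = Rf + Sharpe × σm = 3.0% + 0.5837 × 17.1% = 12.9813%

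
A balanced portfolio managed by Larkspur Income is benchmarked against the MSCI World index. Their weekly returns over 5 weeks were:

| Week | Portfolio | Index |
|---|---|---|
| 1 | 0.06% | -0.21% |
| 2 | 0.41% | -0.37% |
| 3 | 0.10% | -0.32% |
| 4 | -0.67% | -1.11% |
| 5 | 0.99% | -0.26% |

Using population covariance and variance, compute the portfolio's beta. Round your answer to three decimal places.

r̄p = 0.1780%,  r̄m = -0.4540%
Cov = Σ(rp − r̄p)(rm − r̄m) / 5 = 0.1388
Var(rm) = Σ(rm − r̄m)² / 5 = 0.1105
β = Cov / Var = 0.1388 / 0.1105 = 1.2561

1.256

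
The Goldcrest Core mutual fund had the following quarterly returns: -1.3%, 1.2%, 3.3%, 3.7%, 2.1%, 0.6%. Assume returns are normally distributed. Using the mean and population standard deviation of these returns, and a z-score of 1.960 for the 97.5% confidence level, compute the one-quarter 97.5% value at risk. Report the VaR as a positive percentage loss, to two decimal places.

Mean return μ = 9.60 / 6 = 1.6000%
Σ(r − μ)² = (-1.3 − 1.6000)² + (1.2 − 1.6000)² + … = 17.1200
population σ = √(17.1200 / 6) = √2.8533 = 1.6892%
VaR = −(μ − z·σ) = −(1.6000 − 1.960 × 1.6892) = −(-1.7108) = 1.7108%

1.71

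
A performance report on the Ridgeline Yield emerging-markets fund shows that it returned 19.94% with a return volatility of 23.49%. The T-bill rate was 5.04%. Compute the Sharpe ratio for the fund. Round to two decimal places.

0.63

Sharpe = (Rp − Rf) / σp = (19.94% − 5.04%) / 23.49% = 14.90% / 23.49% = 0.6343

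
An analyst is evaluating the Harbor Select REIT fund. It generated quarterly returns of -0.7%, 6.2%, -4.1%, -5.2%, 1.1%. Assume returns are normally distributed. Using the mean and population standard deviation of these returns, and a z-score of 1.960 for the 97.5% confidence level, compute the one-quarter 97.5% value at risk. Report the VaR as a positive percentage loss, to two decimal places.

8.50

Mean return μ = -2.70 / 5 = -0.5400%
Σ(r − μ)² = (-0.7 − (-0.5400))² + (6.2 − (-0.5400))² + (-4.1 − (-0.5400))² + … = 82.5320
σ = √[82.5320 / 5] = 4.0628%
VaR = −(μ − z·σ) = −(-0.5400 − 1.960 × 4.0628) = −(-8.5031) = 8.5031%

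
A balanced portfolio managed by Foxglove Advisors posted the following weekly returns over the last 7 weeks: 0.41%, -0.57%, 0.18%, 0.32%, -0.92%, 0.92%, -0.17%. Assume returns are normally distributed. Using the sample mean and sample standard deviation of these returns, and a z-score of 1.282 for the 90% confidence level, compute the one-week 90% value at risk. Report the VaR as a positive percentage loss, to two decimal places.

r̄ = (0.41 − 0.57 + 0.18 + 0.32 − 0.92 + 0.92 − 0.17) / 7 = 0.0243%
Σ(r − r̄)² = 2.3454; sample σ = √(2.3454/6) = 0.6252%
VaR = −(r̄ − z·σ) = −(0.0243 − 1.282 × 0.6252) = −(-0.7772) = 0.7772%

0.78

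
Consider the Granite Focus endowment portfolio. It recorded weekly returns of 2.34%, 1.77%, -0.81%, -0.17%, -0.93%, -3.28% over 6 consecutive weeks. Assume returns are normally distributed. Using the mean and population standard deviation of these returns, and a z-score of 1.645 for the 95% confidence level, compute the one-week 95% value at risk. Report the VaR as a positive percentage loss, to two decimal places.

μ = (2.34 + 1.77 − 0.81 − 0.17 − 0.93 − 3.28) / 6 = -1.080 / 6 = -0.1800%
Σ(r − μ)² = (2.34 − (-0.1800))² + (1.77 − (-0.1800))² + (-0.81 − (-0.1800))² + … = 20.7224
σ = √[20.7224 / 6] = 1.8584%
VaR = −(μ − z·σ) = −(-0.1800 − 1.645 × 1.8584) = −(-3.2371) = 3.2371%

3.24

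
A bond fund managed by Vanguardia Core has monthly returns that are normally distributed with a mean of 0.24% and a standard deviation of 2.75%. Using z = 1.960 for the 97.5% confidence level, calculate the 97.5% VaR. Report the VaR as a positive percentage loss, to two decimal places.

5.15

VaR (as % loss) = −(μ − z·σ) = −(0.24% − 1.960 × 2.75%) = −(-5.1500%) = 5.1500%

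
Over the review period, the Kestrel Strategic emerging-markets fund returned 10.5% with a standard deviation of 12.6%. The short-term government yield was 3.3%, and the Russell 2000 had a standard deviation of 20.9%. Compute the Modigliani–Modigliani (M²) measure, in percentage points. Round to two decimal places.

15.24

Sharpe = (Rp − Rf) / σp = (10.5% − 3.3%) / 12.6% = 0.5714
M² = Rf + Sharpe × σm = 3.3% + 0.5714 × 20.9% = 15.2423%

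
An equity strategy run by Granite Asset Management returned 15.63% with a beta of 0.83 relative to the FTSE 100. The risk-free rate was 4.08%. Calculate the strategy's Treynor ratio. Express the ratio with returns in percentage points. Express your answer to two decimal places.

13.92

Treynor = (Rp − Rf) / β = (15.63% − 4.08%) / 0.83 = 11.55 / 0.83 = 13.9157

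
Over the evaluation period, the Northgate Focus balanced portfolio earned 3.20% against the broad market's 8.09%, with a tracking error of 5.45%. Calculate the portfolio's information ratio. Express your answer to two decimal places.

IR = (Rp − Rb) / TE = (3.20% − 8.09%) / 5.45% = -4.89% / 5.45% = -0.8972

-0.90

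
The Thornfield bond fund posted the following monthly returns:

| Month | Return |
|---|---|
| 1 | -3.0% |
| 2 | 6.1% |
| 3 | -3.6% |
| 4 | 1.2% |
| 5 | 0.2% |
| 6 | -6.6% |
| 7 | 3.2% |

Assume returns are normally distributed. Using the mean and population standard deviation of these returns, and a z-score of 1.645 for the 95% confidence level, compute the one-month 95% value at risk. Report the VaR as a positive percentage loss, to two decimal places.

6.98

r̄ = (-3 + 6.1 − 3.6 + 1.2 + 0.2 − 6.6 + 3.2) / 7 = -2.50 / 7 = -0.3571%
Population std dev = √[113.5571 / 7] = 4.0277%
VaR = −(r̄ − z·σ) = −(-0.3571 − 1.645 × 4.0277) = −(-6.9827) = 6.9827%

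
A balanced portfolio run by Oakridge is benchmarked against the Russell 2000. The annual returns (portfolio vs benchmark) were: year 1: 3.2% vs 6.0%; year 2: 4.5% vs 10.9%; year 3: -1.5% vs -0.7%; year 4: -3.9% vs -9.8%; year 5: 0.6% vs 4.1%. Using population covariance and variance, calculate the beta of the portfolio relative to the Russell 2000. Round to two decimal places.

0.42

r̄p = 0.5800%,  r̄m = 2.1000%
Cov = Σ(rp − r̄p)(rm − r̄m) / 5 = 20.7780
Var(rm) = Σ(rm − r̄m)² / 5 = 49.2200
β = Cov / Var = 20.7780 / 49.2200 = 0.4221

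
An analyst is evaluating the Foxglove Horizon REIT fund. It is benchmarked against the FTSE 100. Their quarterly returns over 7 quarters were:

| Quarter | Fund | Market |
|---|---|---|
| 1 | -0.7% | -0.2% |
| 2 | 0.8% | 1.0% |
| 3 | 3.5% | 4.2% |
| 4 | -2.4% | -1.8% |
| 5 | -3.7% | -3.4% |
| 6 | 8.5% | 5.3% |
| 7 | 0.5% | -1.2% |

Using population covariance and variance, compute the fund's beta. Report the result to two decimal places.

1.21

r̄p = 0.9286%,  r̄m = 0.5571%
Cov = Σ(rp − r̄p)(rm − r̄m) / 7 = 10.4812
Var(rm) = Σ(rm − r̄m)² / 7 = 8.6910
β = Cov / Var = 10.4812 / 8.6910 = 1.2060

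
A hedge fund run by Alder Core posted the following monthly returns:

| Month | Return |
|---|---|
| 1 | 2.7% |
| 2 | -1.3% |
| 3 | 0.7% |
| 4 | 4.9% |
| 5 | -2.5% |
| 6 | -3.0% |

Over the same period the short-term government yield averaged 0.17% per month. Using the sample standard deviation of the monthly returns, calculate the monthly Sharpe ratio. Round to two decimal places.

r̄ = (2.7 − 1.3 + 0.7 + 4.9 − 2.5 − 3) / 6 = 0.2500%
Sample σ = √[Σ(r − r̄)² / 5] = √[48.3550 / 5] = √9.6710 = 3.1098%
Sharpe = (r̄ − rf) / σ = (0.2500 − 0.17) / 3.1098 = 0.0800 / 3.1098 = 0.0257

0.03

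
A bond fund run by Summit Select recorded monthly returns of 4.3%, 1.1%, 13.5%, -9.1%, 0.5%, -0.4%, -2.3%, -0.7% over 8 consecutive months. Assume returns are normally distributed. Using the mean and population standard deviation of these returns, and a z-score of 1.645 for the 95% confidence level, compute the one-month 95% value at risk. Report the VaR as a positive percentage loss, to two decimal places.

Mean return r̄ = 6.90 / 8 = 0.8625%
Population std dev = √[284.9988 / 8] = 5.9687%
VaR = −(r̄ − z·σ) = −(0.8625 − 1.645 × 5.9687) = −(-8.9560) = 8.9560%

8.96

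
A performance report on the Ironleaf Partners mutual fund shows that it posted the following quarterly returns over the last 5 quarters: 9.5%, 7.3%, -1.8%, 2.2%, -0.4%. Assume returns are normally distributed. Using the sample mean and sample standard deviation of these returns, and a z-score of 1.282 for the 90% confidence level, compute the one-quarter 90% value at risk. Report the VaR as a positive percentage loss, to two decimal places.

2.90

μ = (9.5 + 7.3 − 1.8 + 2.2 − 0.4) / 5 = 3.3600%
Σ(r − μ)² = (9.5 − 3.3600)² + (7.3 − 3.3600)² + … = 95.3320
sample σ = √(95.3320 / 4) = √23.8330 = 4.8819%
VaR = −(μ − z·σ) = −(3.3600 − 1.282 × 4.8819) = −(-2.8986) = 2.8986%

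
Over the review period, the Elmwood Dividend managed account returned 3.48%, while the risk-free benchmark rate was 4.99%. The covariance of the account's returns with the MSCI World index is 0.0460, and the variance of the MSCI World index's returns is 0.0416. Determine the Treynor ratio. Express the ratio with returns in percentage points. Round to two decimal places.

-1.37

β = Cov / Var = 0.0460 / 0.0416 = 1.1058
Treynor = (Rp − Rf) / β = (3.48% − 4.99%) / 1.1058 = -1.51 / 1.1058 = -1.3655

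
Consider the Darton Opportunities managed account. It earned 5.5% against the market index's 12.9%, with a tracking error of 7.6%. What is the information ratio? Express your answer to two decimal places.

IR = (Rp − Rb) / TE = (5.5% − 12.9%) / 7.6% = -7.40% / 7.6% = -0.9737

-0.97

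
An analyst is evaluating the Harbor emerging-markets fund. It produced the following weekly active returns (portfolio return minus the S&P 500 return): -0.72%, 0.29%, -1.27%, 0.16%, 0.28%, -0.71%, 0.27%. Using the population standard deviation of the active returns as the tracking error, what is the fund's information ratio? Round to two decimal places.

-0.41

r̄ = (-0.72 + 0.29 − 1.27 + 0.16 + 0.28 − 0.71 + 0.27) / 7 = -1.700 / 7 = -0.2429%
Population σ = √[Σ(r − r̄)² / 7] = √[2.4835 / 7] = √0.3548 = 0.5957%
IR = r̄ / tracking error = -0.2429 / 0.5957 = -0.4078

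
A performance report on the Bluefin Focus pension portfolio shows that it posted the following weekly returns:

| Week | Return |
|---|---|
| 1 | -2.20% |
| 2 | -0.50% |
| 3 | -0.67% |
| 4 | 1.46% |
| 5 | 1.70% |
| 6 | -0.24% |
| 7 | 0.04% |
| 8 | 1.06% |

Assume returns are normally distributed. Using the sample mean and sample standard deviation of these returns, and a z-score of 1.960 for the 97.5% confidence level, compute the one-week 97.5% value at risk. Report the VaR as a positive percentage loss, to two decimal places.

Mean return r̄ = 0.650 / 8 = 0.0813%
Sample std dev = √[11.6905 / 7] = 1.2923%
VaR = −(r̄ − z·σ) = −(0.0813 − 1.960 × 1.2923) = −(-2.4516) = 2.4516%

2.45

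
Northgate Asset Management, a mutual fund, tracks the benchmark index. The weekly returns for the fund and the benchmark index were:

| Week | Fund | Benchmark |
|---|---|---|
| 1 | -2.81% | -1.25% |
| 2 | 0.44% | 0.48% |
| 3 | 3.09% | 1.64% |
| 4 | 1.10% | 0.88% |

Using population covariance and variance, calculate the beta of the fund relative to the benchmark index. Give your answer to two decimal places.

2.00

r̄p = 0.4550%,  r̄m = 0.4375%
Cov = Σ(rp − r̄p)(rm − r̄m) / 4 = 2.2408
Var(rm) = Σ(rm − r̄m)² / 4 = 1.1228
β = Cov / Var = 2.2408 / 1.1228 = 1.9957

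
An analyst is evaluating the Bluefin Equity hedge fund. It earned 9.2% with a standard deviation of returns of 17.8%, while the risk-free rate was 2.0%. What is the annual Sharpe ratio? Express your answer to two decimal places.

Sharpe = (Rp − Rf) / σp = (9.2% − 2.0%) / 17.8% = 7.20% / 17.8% = 0.4045

0.40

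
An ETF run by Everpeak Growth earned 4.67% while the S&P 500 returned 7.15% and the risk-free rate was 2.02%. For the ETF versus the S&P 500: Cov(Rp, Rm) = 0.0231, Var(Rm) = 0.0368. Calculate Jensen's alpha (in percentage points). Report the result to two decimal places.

β = Cov / Var = 0.0231 / 0.0368 = 0.6277
E[R] = Rf + β(Rm − Rf) = 2.02% + 0.6277 × (7.15% − 2.02%) = 5.2401%
α = Rp − E[R] = 4.67% − 5.2401% = -0.5701

-0.57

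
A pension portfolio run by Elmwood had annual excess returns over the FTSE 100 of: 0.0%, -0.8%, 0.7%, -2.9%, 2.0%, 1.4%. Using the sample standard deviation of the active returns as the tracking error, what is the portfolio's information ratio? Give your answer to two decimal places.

0.04

r̄ = (0 − 0.8 + 0.7 − 2.9 + 2 + 1.4) / 6 = 0.40 / 6 = 0.0667%
Σ(r − r̄)² = (0 − 0.0667)² + (-0.8 − 0.0667)² + (0.7 − 0.0667)² + … = 15.4733
σ = √[15.4733 / 5] = 1.7592%
IR = r̄ / tracking error = 0.0667 / 1.7592 = 0.0379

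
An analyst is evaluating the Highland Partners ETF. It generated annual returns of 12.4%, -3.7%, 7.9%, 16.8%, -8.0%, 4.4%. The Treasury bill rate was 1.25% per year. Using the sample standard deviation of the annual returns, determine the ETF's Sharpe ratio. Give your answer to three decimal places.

0.393

r̄ = (12.4 − 3.7 + 7.9 + 16.8 − 8 + 4.4) / 6 = 29.80 / 6 = 4.9667%
Σ(r − r̄)² = 447.4533; sample σ = √(447.4533/5) = 9.4600%
Sharpe = (r̄ − rf) / σ = (4.9667 − 1.25) / 9.4600 = 3.7167 / 9.4600 = 0.3929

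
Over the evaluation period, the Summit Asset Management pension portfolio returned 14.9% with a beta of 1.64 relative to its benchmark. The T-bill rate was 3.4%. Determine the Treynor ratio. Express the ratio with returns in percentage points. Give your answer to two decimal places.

Treynor = (Rp − Rf) / β = (14.9% − 3.4%) / 1.64 = 11.50 / 1.64 = 7.0122

7.01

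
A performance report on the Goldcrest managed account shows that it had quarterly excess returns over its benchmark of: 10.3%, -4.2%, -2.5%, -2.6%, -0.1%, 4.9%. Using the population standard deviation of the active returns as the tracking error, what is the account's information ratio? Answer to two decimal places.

μ = (10.3 − 4.2 − 2.5 − 2.6 − 0.1 + 4.9) / 6 = 5.80 / 6 = 0.9667%
Σ(r − μ)² = (10.3 − 0.9667)² + (-4.2 − 0.9667)² + … = 155.1533
population σ = √(155.1533 / 6) = √25.8589 = 5.0852%
IR = μ / tracking error = 0.9667 / 5.0852 = 0.1901

0.19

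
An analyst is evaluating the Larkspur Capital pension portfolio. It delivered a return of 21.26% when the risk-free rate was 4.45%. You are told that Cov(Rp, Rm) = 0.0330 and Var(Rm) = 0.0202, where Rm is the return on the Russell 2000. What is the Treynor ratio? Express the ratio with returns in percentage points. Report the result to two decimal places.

10.29

β = Cov / Var = 0.0330 / 0.0202 = 1.6337
Treynor = (Rp − Rf) / β = (21.26% − 4.45%) / 1.6337 = 16.81 / 1.6337 = 10.2895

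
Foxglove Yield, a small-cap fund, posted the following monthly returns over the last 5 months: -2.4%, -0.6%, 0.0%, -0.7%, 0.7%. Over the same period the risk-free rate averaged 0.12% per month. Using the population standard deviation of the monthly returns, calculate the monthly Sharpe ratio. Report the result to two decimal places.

-0.70

r̄ = (-2.4 − 0.6 + 0 − 0.7 + 0.7) / 5 = -3.00 / 5 = -0.6000%
Σ(r − r̄)² = (-2.4 − (-0.6000))² + (-0.6 − (-0.6000))² + (0 − (-0.6000))² + … = 5.3000
population σ = √(5.3000 / 5) = √1.0600 = 1.0296%
Sharpe = (r̄ − rf) / σ = (-0.6000 − 0.12) / 1.0296 = -0.7200 / 1.0296 = -0.6993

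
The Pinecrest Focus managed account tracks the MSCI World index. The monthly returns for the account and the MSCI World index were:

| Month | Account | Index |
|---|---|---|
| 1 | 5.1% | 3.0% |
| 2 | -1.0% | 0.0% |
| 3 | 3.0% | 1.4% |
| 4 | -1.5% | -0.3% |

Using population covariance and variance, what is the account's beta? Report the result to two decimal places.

2.08

r̄p = 1.4000%,  r̄m = 1.0250%
Cov = Σ(rp − r̄p)(rm − r̄m) / 4 = 3.5525
Var(rm) = Σ(rm − r̄m)² / 4 = 1.7119
β = Cov / Var = 3.5525 / 1.7119 = 2.0752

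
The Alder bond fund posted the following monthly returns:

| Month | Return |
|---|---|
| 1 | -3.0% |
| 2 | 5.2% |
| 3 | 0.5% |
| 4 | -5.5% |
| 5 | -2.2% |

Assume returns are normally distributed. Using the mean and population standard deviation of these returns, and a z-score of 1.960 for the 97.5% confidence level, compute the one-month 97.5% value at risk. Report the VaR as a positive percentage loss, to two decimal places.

8.14

μ = (-3 + 5.2 + 0.5 − 5.5 − 2.2) / 5 = -1.0000%
Population std dev = √[66.3800 / 5] = 3.6436%
VaR = −(μ − z·σ) = −(-1.0000 − 1.960 × 3.6436) = −(-8.1415) = 8.1415%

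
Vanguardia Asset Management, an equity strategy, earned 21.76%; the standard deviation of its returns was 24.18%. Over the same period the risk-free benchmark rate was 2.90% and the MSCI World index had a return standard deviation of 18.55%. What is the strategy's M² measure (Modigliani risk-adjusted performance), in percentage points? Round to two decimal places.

Sharpe = (Rp − Rf) / σp = (21.76% − 2.90%) / 24.18% = 0.7800
M² = Rf + Sharpe × σm = 2.90% + 0.7800 × 18.55% = 17.3690%

17.37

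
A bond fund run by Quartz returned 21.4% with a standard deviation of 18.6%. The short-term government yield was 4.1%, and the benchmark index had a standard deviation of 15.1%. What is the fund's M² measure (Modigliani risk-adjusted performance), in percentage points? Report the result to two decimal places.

18.14

Sharpe = (Rp − Rf) / σp = (21.4% − 4.1%) / 18.6% = 0.9301
M² = Rf + Sharpe × σm = 4.1% + 0.9301 × 15.1% = 18.1445%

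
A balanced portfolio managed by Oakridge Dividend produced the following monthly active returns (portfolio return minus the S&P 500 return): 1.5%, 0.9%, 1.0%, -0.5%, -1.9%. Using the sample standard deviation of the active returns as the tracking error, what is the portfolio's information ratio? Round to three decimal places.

0.144

r̄ = (1.5 + 0.9 + 1 − 0.5 − 1.9) / 5 = 0.2000%
Σ(r − r̄)² = (1.5 − 0.2000)² + (0.9 − 0.2000)² + (1 − 0.2000)² + … = 7.7200
sample σ = √(7.7200 / 4) = √1.9300 = 1.3892%
IR = r̄ / tracking error = 0.2000 / 1.3892 = 0.1440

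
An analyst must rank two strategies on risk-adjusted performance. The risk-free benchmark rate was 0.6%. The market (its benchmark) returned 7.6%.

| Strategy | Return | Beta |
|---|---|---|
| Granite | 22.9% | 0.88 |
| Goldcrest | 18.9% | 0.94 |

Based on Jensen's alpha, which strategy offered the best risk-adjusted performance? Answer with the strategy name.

Granite: α = 22.9% − [0.6% + 0.88 × (7.6% − 0.6%)] = 16.140
Goldcrest: α = 18.9% − [0.6% + 0.94 × (7.6% − 0.6%)] = 11.720
Highest: Granite (16.140).

Granite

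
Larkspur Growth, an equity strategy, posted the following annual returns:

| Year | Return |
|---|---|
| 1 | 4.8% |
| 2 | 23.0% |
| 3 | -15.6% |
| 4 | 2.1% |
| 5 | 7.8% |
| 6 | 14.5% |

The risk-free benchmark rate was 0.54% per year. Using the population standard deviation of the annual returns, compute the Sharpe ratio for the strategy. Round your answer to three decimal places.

0.468

r̄ = (4.8 + 23 − 15.6 + 2.1 + 7.8 + 14.5) / 6 = 36.60 / 6 = 6.1000%
Σ(r − r̄)² = (4.8 − 6.1000)² + (23 − 6.1000)² + (-15.6 − 6.1000)² + … = 847.6400
σ = √[847.6400 / 6] = 11.8858%
Sharpe = (r̄ − rf) / σ = (6.1000 − 0.54) / 11.8858 = 5.5600 / 11.8858 = 0.4678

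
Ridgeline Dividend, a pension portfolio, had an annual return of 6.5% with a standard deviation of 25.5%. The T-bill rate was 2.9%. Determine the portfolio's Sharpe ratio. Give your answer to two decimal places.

Sharpe = (Rp − Rf) / σp = (6.5% − 2.9%) / 25.5% = 3.60% / 25.5% = 0.1412

0.14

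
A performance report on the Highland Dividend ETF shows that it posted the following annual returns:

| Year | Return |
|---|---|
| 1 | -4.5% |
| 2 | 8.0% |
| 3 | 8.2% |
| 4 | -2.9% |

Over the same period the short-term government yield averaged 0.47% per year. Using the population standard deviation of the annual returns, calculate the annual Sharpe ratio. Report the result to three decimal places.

0.292

Mean return r̄ = 8.80 / 4 = 2.2000%
Σ(r − r̄)² = (-4.5 − 2.2000)² + (8 − 2.2000)² + (8.2 − 2.2000)² + … = 140.5400
population σ = √(140.5400 / 4) = √35.1350 = 5.9275%
Sharpe = (r̄ − rf) / σ = (2.2000 − 0.47) / 5.9275 = 1.7300 / 5.9275 = 0.2919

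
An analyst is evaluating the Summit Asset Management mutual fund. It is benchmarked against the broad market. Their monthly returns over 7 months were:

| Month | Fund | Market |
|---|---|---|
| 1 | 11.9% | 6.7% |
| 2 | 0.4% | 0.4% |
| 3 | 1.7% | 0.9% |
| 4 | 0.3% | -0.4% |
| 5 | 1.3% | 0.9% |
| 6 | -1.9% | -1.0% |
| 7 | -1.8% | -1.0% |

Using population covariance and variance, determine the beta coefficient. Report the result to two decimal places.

1.76

r̄p = 1.7000%,  r̄m = 0.9286%
Cov = Σ(rp − r̄p)(rm − r̄m) / 7 = 10.7314
Var(rm) = Σ(rm − r̄m)² / 7 = 6.1135
β = Cov / Var = 10.7314 / 6.1135 = 1.7554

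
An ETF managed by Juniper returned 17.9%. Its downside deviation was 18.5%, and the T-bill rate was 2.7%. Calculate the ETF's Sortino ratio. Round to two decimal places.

Sortino = (Rp − Rf) / σd = (17.9% − 2.7%) / 18.5% = 15.20% / 18.5% = 0.8216

0.82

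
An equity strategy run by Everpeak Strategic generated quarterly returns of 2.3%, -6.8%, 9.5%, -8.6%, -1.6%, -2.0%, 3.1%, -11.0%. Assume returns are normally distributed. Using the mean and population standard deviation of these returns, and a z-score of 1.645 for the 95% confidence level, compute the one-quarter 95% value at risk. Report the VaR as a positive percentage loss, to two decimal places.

12.36

μ = (2.3 − 6.8 + 9.5 − 8.6 − 1.6 − 2 + 3.1 − 11) / 8 = -15.10 / 8 = -1.8875%
Σ(r − μ)² = (2.3 − (-1.8875))² + (-6.8 − (-1.8875))² + … = 324.4088
population σ = √(324.4088 / 8) = √40.5511 = 6.3680%
VaR = −(μ − z·σ) = −(-1.8875 − 1.645 × 6.3680) = −(-12.3629) = 12.3629%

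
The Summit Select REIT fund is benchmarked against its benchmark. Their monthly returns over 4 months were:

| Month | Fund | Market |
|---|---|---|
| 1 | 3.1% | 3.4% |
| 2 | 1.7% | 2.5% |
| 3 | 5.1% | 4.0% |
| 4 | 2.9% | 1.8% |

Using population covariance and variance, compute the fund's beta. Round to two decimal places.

r̄p = 3.2000%,  r̄m = 2.9250%
Cov = Σ(rp − r̄p)(rm − r̄m) / 4 = 0.7425
Var(rm) = Σ(rm − r̄m)² / 4 = 0.7069
β = Cov / Var = 0.7425 / 0.7069 = 1.0504

1.05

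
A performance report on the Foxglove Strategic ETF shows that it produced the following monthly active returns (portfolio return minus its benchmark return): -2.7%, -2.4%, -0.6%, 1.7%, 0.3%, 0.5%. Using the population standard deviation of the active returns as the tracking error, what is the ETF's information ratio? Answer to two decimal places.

-0.34

μ = (-2.7 − 2.4 − 0.6 + 1.7 + 0.3 + 0.5) / 6 = -3.20 / 6 = -0.5333%
Σ(r − μ)² = 14.9333; population σ = √(14.9333/6) = 1.5776%
IR = μ / tracking error = -0.5333 / 1.5776 = -0.3380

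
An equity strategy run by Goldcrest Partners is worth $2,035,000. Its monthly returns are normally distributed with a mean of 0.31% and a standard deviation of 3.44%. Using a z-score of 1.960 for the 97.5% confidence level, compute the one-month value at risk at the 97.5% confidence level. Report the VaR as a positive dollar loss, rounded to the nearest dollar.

Return at the 97.5% tail: μ − z·σ = 0.31% − 1.960 × 3.44% = 0.31 − 6.7424 = -6.4324%
VaR = −(-6.4324%) × $2,035,000 = 6.4324% × $2,035,000 = $130,899

$130,899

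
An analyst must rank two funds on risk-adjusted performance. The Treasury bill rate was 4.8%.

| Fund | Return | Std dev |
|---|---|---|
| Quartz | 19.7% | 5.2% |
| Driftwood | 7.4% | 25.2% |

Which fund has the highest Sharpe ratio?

Quartz

Quartz: Sharpe ratio = (19.7% − 4.8%) / 5.2% = 2.865
Driftwood: Sharpe ratio = (7.4% − 4.8%) / 25.2% = 0.103
Highest: Quartz (2.865).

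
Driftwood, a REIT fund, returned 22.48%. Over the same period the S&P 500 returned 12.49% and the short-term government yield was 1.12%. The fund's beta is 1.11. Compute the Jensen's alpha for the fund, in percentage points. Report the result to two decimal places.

8.74

CAPM expected return = Rf + β(Rm − Rf) = 1.12% + 1.11 × (12.49% − 1.12%) = 1.12 + 1.11 × 11.37 = 13.7407%
Jensen's α = Rp − E[R] = 22.48% − 13.7407% = 8.7393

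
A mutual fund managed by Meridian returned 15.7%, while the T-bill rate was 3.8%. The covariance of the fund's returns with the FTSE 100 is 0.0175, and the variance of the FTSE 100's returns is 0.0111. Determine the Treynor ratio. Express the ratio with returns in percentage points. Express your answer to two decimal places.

β = Cov / Var = 0.0175 / 0.0111 = 1.5766
Treynor = (Rp − Rf) / β = (15.7% − 3.8%) / 1.5766 = 11.90 / 1.5766 = 7.5479

7.55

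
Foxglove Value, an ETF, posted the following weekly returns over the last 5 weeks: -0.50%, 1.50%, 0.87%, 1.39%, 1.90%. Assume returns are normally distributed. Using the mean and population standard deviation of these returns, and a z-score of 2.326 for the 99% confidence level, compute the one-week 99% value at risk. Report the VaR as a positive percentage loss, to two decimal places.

μ = (-0.5 + 1.5 + 0.87 + 1.39 + 1.9) / 5 = 5.160 / 5 = 1.0320%
Σ(r − μ)² = (-0.5 − 1.0320)² + (1.5 − 1.0320)² + (0.87 − 1.0320)² + … = 3.4739
population σ = √(3.4739 / 5) = √0.6948 = 0.8335%
VaR = −(μ − z·σ) = −(1.0320 − 2.326 × 0.8335) = −(-0.9067) = 0.9067%

0.91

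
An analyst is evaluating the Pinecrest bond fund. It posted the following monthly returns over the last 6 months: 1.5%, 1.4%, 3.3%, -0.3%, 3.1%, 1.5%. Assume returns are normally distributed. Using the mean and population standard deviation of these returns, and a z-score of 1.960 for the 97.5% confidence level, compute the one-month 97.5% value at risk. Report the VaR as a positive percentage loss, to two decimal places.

0.61

r̄ = (1.5 + 1.4 + 3.3 − 0.3 + 3.1 + 1.5) / 6 = 1.7500%
Population std dev = √[8.6750 / 6] = 1.2024%
VaR = −(r̄ − z·σ) = −(1.7500 − 1.960 × 1.2024) = −(-0.6067) = 0.6067%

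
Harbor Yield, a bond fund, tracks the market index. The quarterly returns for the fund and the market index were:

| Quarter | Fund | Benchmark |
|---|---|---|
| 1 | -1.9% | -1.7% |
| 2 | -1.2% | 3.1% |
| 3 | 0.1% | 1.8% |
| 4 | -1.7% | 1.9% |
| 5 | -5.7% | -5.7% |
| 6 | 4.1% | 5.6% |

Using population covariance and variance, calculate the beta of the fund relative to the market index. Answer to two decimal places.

0.72

r̄p = -1.0500%,  r̄m = 0.8333%
Cov = Σ(rp − r̄p)(rm − r̄m) / 6 = 9.5267
Var(rm) = Σ(rm − r̄m)² / 6 = 13.1722
β = Cov / Var = 9.5267 / 13.1722 = 0.7232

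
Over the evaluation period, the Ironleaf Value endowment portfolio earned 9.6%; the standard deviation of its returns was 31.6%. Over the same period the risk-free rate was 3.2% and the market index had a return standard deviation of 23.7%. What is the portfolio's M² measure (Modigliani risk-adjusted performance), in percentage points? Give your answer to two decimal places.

8.00

Sharpe = (Rp − Rf) / σp = (9.6% − 3.2%) / 31.6% = 0.2025
M² = Rf + Sharpe × σm = 3.2% + 0.2025 × 23.7% = 7.9993%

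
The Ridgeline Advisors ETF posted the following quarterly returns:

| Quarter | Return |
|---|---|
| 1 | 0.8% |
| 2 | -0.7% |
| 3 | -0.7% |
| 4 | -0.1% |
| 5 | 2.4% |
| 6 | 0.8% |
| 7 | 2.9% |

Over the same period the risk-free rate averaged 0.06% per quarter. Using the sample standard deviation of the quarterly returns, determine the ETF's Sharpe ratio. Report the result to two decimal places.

μ = (0.8 − 0.7 − 0.7 − 0.1 + 2.4 + 0.8 + 2.9) / 7 = 5.40 / 7 = 0.7714%
Σ(r − μ)² = 12.2743; sample σ = √(12.2743/6) = 1.4303%
Sharpe = (μ − rf) / σ = (0.7714 − 0.06) / 1.4303 = 0.7114 / 1.4303 = 0.4974

0.50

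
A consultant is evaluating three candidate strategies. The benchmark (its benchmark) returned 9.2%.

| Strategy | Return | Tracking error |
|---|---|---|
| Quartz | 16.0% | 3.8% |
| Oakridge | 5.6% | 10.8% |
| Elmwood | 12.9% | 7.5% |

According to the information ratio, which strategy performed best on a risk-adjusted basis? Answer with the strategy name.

Quartz

Quartz: IR = (16.0% − 9.2%) / 3.8% = 1.789
Oakridge: IR = (5.6% − 9.2%) / 10.8% = -0.333
Elmwood: IR = (12.9% − 9.2%) / 7.5% = 0.493
Highest: Quartz (1.789).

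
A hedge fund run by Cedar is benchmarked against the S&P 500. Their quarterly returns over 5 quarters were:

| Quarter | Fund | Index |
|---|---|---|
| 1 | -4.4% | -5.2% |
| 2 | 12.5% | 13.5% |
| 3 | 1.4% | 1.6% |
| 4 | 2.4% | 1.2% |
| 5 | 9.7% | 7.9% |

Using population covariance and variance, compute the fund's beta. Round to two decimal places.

0.94

r̄p = 4.3200%,  r̄m = 3.8000%
Cov = Σ(rp − r̄p)(rm − r̄m) / 5 = 38.2600
Var(rm) = Σ(rm − r̄m)² / 5 = 40.7000
β = Cov / Var = 38.2600 / 40.7000 = 0.9400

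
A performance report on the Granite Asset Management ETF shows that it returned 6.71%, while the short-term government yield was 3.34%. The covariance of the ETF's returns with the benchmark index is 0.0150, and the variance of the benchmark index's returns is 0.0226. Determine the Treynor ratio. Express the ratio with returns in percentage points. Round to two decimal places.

β = Cov / Var = 0.0150 / 0.0226 = 0.6637
Treynor = (Rp − Rf) / β = (6.71% − 3.34%) / 0.6637 = 3.37 / 0.6637 = 5.0776

5.08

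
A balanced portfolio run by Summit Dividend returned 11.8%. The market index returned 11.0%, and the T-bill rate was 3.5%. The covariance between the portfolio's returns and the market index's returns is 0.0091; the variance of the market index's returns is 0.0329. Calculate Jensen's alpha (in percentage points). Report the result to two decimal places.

6.23

β = Cov / Var = 0.0091 / 0.0329 = 0.2766
E[R] = Rf + β(Rm − Rf) = 3.5% + 0.2766 × (11.0% − 3.5%) = 5.5745%
α = Rp − E[R] = 11.8% − 5.5745% = 6.2255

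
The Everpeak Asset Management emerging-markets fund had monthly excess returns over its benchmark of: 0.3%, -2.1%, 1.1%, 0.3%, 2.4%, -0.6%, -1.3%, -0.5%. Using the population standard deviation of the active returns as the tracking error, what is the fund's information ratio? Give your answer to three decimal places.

-0.038

Mean return r̄ = -0.40 / 8 = -0.0500%
Σ(r − r̄)² = (0.3 − (-0.0500))² + (-2.1 − (-0.0500))² + … = 13.8400
σ = √[13.8400 / 8] = 1.3153%
IR = r̄ / tracking error = -0.0500 / 1.3153 = -0.0380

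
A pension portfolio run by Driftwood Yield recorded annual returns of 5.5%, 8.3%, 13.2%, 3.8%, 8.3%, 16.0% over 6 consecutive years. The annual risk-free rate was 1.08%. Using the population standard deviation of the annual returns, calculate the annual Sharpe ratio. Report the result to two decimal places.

1.92

r̄ = (5.5 + 8.3 + 13.2 + 3.8 + 8.3 + 16) / 6 = 9.1833%
Population std dev = √[106.7083 / 6] = 4.2172%
Sharpe = (r̄ − rf) / σ = (9.1833 − 1.08) / 4.2172 = 8.1033 / 4.2172 = 1.9215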